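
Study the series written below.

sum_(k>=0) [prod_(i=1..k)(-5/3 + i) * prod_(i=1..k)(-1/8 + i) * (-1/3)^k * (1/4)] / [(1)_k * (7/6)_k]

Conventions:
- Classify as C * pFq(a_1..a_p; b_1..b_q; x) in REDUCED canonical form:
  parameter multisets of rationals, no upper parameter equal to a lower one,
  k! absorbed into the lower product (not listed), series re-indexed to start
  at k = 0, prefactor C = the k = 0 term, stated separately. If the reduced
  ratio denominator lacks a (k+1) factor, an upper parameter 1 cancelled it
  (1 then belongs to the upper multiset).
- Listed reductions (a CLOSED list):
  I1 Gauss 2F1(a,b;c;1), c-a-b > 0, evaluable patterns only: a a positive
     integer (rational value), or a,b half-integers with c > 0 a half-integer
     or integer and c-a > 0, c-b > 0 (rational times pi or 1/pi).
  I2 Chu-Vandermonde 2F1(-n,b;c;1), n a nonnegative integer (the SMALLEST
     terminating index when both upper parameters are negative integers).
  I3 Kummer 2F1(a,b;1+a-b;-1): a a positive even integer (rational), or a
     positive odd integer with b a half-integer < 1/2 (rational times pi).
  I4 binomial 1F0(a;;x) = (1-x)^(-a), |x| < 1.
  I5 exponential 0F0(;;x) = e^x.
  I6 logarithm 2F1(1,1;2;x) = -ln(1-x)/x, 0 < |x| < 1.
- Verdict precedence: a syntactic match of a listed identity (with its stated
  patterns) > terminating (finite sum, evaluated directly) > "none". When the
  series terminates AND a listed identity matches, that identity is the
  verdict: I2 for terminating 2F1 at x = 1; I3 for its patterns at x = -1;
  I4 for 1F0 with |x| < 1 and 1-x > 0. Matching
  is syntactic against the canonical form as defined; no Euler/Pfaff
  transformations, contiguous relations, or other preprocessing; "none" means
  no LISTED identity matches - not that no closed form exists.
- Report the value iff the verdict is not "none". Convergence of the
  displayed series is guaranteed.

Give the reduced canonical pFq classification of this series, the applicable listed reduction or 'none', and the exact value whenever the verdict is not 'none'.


Prefactor 1/4, argument -1/3: 2F1 with upper {-2/3, 7/8} over lower {7/6}. Verdict: none - this 2F1 at x = -1/3 matches no listed pattern, and upper {-2/3, 7/8} holds no stopper.

Structural cue: t_0 being 1/4, the running product (C = 1/4, x = -1/3) telescopes to a rising factorial.
Step ratio: r(k) = (-1/3) * (k-2/3) (k+7/8) / [(k+7/6) (k+1)] ; factor over Q: parameters, x = (-1/3), and C = 1/4.


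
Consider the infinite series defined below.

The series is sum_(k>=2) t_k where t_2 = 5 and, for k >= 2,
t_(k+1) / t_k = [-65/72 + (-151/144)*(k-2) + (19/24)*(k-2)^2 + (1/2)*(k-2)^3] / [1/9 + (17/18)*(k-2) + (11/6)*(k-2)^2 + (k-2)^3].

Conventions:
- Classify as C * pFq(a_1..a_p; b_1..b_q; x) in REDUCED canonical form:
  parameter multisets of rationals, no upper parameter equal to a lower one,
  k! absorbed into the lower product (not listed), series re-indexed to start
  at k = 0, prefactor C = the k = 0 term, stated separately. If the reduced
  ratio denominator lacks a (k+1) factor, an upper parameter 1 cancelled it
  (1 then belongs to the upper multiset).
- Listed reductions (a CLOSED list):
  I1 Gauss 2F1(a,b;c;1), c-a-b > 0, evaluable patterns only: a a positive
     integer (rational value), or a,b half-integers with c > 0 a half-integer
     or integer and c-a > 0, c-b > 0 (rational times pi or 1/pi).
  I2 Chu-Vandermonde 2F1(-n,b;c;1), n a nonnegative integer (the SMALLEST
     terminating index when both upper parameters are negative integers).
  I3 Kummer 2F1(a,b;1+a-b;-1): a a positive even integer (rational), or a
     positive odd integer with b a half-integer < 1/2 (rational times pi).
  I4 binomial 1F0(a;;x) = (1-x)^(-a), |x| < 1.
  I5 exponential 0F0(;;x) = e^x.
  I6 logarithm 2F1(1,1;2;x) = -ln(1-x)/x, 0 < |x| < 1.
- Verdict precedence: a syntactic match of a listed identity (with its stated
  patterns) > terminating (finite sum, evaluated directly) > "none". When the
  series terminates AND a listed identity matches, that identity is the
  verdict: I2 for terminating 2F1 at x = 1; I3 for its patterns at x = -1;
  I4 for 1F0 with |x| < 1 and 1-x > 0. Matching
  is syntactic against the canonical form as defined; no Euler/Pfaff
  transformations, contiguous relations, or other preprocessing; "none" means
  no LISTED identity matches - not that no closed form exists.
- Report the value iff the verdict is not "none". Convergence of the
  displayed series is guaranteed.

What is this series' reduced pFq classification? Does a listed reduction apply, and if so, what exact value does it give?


This is 5 * 2F1(-5/4, 13/6; 1/6; 1/2) in reduced canonical form. Verdict: none here - no I1-I6 shape fits x = 1/2 with lower {1/6}.

Key step: t_0 = 5 here, and factor the ratio over Q (C = 5): negated roots = parameters.
Ratio: r(k) = (1/2) * (k-5/4) (k+13/6) / [(k+1/6) (k+1)] - poly over poly, x = (1/2) from leading terms; C = 5 at k = 0.


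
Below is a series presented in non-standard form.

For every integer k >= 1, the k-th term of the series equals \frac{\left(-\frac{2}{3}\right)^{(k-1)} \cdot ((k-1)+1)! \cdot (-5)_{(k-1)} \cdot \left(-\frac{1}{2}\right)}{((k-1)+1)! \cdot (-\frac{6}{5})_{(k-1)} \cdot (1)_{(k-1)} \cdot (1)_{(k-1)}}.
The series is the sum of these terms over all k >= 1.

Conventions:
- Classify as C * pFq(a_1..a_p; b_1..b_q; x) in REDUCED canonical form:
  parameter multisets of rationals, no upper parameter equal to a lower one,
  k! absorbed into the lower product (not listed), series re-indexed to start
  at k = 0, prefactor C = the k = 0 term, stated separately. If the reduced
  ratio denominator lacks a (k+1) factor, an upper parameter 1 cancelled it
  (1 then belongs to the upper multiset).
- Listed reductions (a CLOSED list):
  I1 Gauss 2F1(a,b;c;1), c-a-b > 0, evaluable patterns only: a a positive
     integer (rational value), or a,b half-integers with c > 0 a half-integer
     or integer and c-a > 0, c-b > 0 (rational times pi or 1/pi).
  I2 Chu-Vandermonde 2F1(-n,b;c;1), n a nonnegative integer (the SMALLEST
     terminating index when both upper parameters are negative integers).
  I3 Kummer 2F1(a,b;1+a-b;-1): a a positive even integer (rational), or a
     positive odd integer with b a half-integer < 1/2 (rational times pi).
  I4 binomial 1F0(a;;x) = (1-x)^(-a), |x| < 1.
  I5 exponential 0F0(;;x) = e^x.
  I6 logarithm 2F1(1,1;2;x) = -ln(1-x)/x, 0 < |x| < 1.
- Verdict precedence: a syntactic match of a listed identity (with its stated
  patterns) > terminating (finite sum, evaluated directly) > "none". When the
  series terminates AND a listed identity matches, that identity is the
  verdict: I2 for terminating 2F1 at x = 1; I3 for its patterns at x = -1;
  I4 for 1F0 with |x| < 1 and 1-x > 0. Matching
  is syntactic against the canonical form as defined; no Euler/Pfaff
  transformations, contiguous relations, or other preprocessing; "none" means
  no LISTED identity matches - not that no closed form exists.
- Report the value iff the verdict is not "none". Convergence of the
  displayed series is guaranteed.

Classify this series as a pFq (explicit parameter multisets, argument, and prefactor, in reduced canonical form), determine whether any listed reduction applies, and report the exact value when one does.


Prefactor -\frac{1}{2}, argument -\frac{2}{3}: 1F2 with upper {-5} over lower {-\frac{6}{5}, 1}. Verdict: terminating - upper parameter -5 makes this a finite sum (last index 5), evaluated exactly. Hence: -\frac{2803487}{551124}.

The tell: from the first term -\frac{1}{2}: (1)_k (prefactor -1/2) is k! itself.
Adjacent-term ratio: r(k) = -\frac{2}{3} * (k-5) / [(k-\frac{6}{5}) (k+1) (k+1)] - poly over poly, x = -\frac{2}{3} from leading terms; C = -\frac{1}{2} at k = 0.


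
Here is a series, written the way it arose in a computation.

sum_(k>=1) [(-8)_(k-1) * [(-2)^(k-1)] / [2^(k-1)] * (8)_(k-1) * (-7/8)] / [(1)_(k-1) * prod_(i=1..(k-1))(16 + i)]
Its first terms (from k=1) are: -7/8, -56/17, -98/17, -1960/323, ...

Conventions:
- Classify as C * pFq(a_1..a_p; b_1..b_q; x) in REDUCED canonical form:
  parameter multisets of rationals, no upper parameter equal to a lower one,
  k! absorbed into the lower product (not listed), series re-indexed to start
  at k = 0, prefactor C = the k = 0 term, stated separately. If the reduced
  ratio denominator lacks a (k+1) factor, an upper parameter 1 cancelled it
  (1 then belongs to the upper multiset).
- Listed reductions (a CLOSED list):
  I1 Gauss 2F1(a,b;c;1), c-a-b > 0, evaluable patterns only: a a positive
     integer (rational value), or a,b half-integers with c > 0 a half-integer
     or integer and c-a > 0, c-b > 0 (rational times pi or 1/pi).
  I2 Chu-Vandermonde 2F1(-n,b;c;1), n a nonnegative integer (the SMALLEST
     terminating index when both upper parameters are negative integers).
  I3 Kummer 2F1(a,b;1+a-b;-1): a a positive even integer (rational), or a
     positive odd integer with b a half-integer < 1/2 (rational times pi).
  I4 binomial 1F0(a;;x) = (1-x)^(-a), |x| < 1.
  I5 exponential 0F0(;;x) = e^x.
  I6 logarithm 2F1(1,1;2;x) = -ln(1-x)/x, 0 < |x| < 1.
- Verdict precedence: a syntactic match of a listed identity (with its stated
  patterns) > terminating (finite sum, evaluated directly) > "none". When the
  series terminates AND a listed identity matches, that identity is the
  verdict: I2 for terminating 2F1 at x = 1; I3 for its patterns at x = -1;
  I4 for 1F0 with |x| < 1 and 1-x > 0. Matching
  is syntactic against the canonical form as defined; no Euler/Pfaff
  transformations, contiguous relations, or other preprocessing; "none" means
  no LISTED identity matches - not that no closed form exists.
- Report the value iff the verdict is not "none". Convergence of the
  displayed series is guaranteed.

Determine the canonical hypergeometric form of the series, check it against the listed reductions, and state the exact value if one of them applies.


x = -1 here; the reduced form reads 2F1, upper {-8, 8}, lower {17}, C = -7/8. Verdict: Kummer's theorem (I3) matches (x = -1; c = 17 equals 1+a-b for upper {-8, 8}: listed pattern). Value: -91/4.

First insight: t_0 = -7/8 here, and the two k-th powers (prefactor -7/8) combine into one argument.
Consecutive-term ratio: r(k) = (-1) * (k-8) (k+8) / [(k+17) (k+1)] - rational in k. x = (-1); t_0 = -7/8; negate the roots.


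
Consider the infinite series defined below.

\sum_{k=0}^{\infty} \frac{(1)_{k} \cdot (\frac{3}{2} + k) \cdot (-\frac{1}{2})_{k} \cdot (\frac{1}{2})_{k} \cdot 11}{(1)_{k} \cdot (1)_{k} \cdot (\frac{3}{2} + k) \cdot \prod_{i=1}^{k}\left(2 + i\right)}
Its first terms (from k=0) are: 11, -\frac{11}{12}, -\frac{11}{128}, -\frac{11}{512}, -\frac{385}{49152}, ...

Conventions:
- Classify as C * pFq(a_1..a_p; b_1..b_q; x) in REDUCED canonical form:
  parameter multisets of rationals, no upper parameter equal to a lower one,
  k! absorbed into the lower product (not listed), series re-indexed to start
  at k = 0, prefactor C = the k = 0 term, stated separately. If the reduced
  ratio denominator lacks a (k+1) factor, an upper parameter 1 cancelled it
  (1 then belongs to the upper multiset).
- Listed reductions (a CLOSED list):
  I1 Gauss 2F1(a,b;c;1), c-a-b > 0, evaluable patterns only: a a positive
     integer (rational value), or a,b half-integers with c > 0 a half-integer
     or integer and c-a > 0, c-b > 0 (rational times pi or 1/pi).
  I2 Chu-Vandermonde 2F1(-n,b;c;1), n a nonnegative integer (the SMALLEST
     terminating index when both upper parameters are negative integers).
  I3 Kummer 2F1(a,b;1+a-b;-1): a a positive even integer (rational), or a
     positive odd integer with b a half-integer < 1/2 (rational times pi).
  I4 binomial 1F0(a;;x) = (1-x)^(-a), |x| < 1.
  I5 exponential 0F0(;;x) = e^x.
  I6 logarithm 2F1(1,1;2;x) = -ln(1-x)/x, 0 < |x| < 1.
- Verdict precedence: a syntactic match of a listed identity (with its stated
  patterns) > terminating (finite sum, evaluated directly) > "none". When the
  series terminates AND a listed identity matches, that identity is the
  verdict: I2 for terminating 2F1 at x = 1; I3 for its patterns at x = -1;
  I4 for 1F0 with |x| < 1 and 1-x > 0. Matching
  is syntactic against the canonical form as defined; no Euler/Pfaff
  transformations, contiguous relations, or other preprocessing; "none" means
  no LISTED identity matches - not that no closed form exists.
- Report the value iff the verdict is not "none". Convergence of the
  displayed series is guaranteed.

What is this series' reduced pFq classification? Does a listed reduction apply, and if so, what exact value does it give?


x = 1 here; the reduced form reads 2F1, upper {-\frac{1}{2}, \frac{1}{2}}, lower {3}, C = 11. Verdict: the half-integer Gauss pattern (I1) applies (x = 1; upper {-\frac{1}{2}, \frac{1}{2}} half-integers, c = 3 in the evaluable pattern). Sum: \frac{1408}{45} / \pi.

Key step: from the first term 11: the lower running product (prefactor 11) is a rising factorial.
Term ratio: r(k) = 1 * (k-\frac{1}{2}) (k+\frac{1}{2}) / [(k+3) (k+1)] - rational; roots negated = parameters, x = 1, C = 11.


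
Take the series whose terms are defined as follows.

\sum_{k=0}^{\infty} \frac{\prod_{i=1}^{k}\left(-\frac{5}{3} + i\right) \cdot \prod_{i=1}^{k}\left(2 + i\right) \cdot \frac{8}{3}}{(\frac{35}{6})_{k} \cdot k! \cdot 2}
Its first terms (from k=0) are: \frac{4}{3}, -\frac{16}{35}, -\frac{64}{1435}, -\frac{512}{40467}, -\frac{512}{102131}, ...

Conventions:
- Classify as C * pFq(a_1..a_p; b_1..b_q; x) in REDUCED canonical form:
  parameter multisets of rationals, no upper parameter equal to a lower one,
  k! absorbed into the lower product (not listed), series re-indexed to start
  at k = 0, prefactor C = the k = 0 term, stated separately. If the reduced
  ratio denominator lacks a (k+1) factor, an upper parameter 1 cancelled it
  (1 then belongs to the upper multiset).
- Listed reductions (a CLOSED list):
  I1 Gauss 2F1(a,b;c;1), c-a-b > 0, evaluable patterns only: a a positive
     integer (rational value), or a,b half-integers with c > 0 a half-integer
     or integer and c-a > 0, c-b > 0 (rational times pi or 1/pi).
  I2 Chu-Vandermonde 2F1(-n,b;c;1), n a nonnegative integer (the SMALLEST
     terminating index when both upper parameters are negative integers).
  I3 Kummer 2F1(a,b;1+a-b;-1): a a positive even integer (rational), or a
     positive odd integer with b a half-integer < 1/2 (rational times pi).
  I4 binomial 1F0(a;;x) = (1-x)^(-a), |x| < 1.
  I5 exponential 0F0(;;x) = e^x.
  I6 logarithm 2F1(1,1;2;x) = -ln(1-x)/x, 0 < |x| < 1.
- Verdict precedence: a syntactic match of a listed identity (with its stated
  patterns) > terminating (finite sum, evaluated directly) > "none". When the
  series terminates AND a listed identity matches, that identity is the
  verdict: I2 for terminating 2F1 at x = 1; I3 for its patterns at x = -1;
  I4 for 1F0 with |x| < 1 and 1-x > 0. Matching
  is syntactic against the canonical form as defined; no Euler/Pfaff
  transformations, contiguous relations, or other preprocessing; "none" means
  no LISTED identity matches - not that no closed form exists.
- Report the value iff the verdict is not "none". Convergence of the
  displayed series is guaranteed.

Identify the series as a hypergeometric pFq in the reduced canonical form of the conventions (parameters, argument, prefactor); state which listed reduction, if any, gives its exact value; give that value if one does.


Key observation: t_0 being \frac{4}{3}, the running product (prefactor 4/3) telescopes to a rising factorial.
Adjacent-term ratio: r(k) = 1 * (k-\frac{2}{3}) (k+3) / [(k+\frac{35}{6}) (k+1)] - poly over poly, x = 1 from leading terms; C = \frac{4}{3} at k = 0.

Prefactor \frac{4}{3}, argument 1: 2F1 with upper {-\frac{2}{3}, 3} over lower {\frac{35}{6}}. Verdict: Gauss (I1, integer-parameter pattern) applies (x = 1: the Gamma ratio telescopes since c-a-b = 7/2 > 0 and a = 3 in Z>0). Exact value: \frac{45356}{56133}.


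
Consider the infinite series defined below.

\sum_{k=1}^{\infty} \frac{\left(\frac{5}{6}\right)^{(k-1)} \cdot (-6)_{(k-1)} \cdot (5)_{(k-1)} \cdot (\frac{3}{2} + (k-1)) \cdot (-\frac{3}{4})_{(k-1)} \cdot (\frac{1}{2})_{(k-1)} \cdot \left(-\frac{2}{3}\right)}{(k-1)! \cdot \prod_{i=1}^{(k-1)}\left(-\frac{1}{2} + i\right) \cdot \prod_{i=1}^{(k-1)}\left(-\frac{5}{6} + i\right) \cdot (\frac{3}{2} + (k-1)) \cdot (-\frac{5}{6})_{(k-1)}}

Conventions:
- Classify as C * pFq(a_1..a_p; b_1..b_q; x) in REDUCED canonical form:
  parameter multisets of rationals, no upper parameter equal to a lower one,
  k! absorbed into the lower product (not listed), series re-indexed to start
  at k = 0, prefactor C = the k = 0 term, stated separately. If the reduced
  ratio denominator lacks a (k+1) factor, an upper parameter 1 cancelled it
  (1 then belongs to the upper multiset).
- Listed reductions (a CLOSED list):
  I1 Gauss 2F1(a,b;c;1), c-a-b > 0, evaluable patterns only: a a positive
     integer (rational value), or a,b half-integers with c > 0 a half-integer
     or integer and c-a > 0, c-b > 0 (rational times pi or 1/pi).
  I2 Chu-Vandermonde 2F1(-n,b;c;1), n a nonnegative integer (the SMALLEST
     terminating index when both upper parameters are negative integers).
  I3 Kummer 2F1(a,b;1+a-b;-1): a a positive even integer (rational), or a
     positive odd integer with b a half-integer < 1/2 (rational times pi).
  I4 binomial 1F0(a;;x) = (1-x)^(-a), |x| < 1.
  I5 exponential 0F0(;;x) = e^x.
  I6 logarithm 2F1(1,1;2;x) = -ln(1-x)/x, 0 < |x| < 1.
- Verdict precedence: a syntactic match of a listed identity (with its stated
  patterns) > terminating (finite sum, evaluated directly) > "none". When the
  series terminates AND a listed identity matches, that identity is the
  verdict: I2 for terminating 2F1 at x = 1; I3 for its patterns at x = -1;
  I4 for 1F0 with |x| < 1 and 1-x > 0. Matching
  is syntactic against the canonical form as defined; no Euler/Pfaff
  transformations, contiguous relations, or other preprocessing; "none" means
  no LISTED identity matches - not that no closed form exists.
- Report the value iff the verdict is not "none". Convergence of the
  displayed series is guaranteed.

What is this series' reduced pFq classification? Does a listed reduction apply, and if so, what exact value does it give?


x = \frac{5}{6} here; the reduced form reads 3F2, upper {-6, -\frac{3}{4}, 5}, lower {-\frac{5}{6}, \frac{1}{6}}, C = -\frac{2}{3}. Verdict: terminating - the sum ends at index 6 because -6 is a negative integer; exact evaluation follows. Sum: -\frac{929357096}{39716859}.

Structural cue: t_0 = -\frac{2}{3} here, and the lower running product (C = -2/3, x = 5/6) is a rising factorial.
Term ratio: r(k) = \frac{5}{6} * (k-6) (k-\frac{3}{4}) (k+5) / [(k-\frac{5}{6}) (k+\frac{1}{6}) (k+1)] ; factor over Q: parameters, x = \frac{5}{6}, and C = -\frac{2}{3}.


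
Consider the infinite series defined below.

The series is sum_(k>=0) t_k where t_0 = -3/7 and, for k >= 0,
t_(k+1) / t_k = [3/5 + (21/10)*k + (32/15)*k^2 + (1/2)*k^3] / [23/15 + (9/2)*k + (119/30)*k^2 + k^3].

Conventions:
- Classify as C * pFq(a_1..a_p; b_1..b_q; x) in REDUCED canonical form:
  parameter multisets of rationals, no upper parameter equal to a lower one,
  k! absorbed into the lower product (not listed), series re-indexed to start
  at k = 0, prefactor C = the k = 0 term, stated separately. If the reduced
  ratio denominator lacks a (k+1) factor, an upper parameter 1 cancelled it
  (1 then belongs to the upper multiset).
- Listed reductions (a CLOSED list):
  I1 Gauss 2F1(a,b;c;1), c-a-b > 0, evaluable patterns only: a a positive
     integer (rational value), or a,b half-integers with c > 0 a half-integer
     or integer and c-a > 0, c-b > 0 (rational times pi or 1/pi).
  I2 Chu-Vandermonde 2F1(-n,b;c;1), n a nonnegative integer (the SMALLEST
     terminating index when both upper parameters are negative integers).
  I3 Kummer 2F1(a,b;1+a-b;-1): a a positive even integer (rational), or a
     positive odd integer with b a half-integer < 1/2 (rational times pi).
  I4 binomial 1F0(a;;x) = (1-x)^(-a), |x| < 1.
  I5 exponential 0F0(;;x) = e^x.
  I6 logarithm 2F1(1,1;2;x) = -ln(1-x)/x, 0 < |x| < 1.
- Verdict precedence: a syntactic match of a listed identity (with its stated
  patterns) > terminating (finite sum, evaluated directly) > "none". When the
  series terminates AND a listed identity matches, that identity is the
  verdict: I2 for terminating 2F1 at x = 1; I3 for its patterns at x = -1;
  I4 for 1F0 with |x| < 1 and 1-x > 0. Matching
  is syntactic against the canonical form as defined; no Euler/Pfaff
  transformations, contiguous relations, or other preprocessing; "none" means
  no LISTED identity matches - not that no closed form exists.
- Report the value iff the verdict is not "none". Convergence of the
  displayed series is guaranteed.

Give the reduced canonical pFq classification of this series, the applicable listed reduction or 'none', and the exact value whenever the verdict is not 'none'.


This is -3/7 * 2F1(3/5, 3; 23/10; 1/2) in reduced canonical form. Verdict: none (x = 1/2): each listed identity misses the multisets {3/5, 3} ; {23/10}.

First insight: t_0 = -3/7 here, and the ratio is unreduced: k + 2/3 divides both sides (C = -3/7, x = 1/2).
Term ratio: r(k) = (1/2) * (k+3/5) (k+3) / [(k+23/10) (k+1)] - rational in k, leading ratio (1/2); with t_0 = -3/7, classification follows.


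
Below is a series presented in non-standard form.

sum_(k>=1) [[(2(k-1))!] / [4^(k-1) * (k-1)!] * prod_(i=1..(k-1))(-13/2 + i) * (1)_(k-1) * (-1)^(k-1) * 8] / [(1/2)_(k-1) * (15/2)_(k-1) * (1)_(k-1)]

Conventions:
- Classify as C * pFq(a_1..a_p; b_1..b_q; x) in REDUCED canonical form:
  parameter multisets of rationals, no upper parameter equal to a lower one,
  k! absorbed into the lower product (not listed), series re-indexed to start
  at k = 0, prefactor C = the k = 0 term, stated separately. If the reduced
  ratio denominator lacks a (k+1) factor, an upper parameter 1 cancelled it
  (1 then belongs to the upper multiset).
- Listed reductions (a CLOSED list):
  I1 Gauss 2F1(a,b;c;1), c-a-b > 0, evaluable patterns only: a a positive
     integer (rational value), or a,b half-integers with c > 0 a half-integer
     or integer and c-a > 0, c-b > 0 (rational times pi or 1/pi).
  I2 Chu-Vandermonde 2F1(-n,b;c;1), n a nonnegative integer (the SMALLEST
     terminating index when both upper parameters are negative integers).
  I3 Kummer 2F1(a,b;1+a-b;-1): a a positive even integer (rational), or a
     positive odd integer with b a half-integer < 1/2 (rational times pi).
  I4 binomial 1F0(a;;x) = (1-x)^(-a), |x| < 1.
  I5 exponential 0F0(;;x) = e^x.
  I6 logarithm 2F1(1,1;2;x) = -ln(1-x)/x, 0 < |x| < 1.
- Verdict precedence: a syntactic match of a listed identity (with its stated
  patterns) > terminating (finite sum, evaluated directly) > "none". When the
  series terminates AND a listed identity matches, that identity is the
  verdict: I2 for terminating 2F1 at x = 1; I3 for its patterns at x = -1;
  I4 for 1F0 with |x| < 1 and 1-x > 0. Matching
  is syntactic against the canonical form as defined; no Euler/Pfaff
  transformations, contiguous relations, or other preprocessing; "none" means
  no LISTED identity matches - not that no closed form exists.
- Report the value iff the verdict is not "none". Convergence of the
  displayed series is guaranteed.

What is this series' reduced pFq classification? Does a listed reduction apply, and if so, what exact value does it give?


This is 8 * 2F1(-11/2, 1; 15/2; -1) in reduced canonical form. Verdict at x = -1: the Kummer evaluation I3 matches (x = -1; c = 15/2 equals 1+a-b for upper {-11/2, 1}: listed pattern). Value: (3003/512) * pi.

The tell: x = (-1) and the running product (C = 8) telescopes to a rising factorial.
Adjacent-term ratio: r(k) = (-1) * (k-11/2) (k+1) / [(k+15/2) (k+1)] - rational in k, leading ratio (-1); with t_0 = 8, classification follows.


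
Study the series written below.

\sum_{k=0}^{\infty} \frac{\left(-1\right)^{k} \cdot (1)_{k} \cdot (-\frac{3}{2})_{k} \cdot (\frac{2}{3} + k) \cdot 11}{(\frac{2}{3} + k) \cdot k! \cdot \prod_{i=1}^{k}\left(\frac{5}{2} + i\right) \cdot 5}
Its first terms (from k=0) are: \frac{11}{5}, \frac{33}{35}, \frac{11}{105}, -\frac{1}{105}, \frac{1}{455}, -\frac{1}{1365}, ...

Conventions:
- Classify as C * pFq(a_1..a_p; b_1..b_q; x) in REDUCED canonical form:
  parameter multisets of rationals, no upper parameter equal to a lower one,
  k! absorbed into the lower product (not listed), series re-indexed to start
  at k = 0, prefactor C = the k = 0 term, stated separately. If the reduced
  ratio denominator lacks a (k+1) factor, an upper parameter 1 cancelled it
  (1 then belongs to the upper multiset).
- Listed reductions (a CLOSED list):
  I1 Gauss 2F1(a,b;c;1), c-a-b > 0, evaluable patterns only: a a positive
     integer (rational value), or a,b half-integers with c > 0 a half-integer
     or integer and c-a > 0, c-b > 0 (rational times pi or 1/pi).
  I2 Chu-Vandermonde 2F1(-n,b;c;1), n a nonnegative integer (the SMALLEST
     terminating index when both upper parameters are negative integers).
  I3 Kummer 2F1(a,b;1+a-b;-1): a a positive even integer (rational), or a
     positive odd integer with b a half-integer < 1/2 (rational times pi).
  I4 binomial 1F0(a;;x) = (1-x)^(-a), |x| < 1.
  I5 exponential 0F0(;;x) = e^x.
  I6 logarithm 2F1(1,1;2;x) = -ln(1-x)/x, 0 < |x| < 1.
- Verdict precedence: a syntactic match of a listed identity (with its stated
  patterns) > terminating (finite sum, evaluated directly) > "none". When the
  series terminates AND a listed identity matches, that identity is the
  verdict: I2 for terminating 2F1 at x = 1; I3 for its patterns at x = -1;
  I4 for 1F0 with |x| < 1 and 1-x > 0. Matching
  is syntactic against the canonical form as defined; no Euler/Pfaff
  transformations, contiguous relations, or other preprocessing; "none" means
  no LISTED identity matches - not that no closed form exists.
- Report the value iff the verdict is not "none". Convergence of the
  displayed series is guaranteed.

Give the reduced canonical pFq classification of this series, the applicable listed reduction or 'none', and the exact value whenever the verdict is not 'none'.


With C = \frac{11}{5}: the canonical form is 2F1(-\frac{3}{2}, 1; \frac{7}{2}; -1). Verdict: this is the Kummer evaluation I3 (x = -1; c = \frac{7}{2} equals 1+a-b for upper {-\frac{3}{2}, 1}: listed pattern). Hence: \frac{33}{32} \cdot \pi.

The tell: from the first term \frac{11}{5}: the constant factors (prefactor 11/5) combine into one prefactor.
Adjacent-term ratio: r(k) = -1 * (k-\frac{3}{2}) (k+1) / [(k+\frac{7}{2}) (k+1)] ; factor over Q: parameters, x = -1, and C = \frac{11}{5}.


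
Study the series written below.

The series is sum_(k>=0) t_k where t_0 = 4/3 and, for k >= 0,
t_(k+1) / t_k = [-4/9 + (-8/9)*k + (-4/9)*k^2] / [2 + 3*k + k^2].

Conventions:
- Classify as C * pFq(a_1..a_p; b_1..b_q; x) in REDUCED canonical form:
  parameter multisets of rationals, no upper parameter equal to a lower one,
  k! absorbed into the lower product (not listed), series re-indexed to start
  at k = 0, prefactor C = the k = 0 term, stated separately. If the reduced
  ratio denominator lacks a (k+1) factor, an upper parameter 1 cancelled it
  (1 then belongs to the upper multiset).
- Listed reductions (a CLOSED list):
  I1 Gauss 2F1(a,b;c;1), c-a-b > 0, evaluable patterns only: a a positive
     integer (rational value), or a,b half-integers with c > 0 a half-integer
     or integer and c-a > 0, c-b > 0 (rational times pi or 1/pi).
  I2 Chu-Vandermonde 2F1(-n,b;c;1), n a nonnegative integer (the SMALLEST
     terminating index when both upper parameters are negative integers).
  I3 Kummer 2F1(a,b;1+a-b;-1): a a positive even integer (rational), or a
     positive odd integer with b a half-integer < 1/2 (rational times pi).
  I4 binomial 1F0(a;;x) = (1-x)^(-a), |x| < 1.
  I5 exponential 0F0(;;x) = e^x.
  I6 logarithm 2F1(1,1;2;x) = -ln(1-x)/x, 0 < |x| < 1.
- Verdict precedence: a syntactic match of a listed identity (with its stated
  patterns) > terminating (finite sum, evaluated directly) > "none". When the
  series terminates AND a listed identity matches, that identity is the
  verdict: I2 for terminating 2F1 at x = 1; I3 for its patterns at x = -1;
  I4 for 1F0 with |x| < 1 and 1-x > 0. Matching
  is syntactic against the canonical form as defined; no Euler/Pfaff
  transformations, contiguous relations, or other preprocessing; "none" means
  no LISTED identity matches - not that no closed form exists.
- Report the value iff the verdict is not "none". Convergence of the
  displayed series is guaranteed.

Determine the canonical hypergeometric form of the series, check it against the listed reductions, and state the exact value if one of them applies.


x = -4/9 here; the reduced form reads 2F1, upper {1, 1}, lower {2}, C = 4/3. Verdict: the logarithmic series (I6) fires (the logarithm: parameters (1,1;2), x = -4/9). Sum: 3 * ln(13/9).

Structural cue: t_0 being 4/3, roots of the ratio polynomials (C = 4/3, x = -4/9) are the negated parameters.
Adjacent-term ratio: r(k) = (-4/9) * (k+1) (k+1) / [(k+2) (k+1)] - rational; roots negated = parameters, x = (-4/9), C = 4/3.


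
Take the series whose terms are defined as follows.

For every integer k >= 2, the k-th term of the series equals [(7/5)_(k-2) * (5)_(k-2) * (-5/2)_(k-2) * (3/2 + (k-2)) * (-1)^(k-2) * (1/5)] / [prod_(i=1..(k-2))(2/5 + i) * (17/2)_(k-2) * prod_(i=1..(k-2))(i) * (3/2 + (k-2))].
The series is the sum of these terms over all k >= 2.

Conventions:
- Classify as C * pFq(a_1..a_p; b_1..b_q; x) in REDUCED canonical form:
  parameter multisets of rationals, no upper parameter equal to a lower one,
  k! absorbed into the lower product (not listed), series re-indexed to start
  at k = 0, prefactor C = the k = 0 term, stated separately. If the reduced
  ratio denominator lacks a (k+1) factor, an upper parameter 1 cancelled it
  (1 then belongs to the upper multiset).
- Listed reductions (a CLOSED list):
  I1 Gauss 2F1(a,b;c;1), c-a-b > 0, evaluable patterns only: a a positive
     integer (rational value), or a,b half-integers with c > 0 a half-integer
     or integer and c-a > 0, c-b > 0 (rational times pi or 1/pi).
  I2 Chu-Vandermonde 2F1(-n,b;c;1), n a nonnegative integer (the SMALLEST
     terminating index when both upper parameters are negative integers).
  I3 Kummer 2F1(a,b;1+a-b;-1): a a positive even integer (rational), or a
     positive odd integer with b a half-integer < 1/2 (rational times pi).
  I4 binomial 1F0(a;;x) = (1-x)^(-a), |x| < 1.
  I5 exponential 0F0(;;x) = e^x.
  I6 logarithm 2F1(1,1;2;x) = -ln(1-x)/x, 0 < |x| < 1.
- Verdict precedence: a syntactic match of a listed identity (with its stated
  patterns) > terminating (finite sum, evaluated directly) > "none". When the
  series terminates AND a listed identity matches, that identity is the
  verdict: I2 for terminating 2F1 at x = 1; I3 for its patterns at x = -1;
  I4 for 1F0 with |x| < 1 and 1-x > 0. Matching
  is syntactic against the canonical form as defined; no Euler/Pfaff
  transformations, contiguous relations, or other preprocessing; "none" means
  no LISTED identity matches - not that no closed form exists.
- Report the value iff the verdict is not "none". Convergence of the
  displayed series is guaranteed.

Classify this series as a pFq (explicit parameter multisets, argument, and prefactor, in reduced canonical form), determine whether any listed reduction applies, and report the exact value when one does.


The series (x = -1) is 2F1: upper {-5/2, 5}, lower {17/2}, prefactor 1/5. Verdict: Kummer (I3) applies (x = -1; c = 17/2 equals 1+a-b for upper {-5/2, 5}: listed pattern). Its exact value is (27027/131072) * pi.

Key step: t_0 = 1/5 here, and the factor k + 3/2 cancels (top and bottom), leaving C = 1/5, x = -1.
Adjacent-term ratio: r(k) = (-1) * (k-5/2) (k+5) / [(k+17/2) (k+1)] - rational; roots negated = parameters, x = (-1), C = 1/5.


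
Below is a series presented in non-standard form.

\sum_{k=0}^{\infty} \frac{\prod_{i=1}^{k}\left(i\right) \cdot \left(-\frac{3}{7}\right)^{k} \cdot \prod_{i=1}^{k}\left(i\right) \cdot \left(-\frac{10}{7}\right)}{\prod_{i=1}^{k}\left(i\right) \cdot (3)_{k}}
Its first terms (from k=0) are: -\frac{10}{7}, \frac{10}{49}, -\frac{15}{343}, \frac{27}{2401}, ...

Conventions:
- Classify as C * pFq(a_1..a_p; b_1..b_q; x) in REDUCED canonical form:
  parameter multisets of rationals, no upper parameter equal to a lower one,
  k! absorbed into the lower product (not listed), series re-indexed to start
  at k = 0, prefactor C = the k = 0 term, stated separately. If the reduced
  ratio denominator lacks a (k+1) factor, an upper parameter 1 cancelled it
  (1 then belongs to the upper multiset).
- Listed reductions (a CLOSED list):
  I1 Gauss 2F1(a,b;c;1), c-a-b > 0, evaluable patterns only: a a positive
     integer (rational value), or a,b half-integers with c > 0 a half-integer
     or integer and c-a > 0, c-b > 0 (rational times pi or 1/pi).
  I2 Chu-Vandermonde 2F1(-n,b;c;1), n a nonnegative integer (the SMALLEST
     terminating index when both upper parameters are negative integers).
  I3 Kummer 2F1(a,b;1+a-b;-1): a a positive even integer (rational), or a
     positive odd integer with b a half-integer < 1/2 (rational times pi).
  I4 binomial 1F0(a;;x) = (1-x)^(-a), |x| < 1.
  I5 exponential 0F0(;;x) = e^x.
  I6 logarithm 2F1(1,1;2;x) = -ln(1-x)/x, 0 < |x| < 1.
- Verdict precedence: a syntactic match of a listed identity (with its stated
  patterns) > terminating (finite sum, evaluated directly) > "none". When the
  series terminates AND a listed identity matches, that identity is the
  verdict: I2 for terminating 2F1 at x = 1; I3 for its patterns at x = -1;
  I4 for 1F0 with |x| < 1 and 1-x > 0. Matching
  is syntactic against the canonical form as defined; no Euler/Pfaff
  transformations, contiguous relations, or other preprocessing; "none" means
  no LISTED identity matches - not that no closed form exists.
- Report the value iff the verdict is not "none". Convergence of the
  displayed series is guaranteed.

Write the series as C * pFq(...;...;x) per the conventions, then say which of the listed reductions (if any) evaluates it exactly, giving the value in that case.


Reduced: x = -\frac{3}{7}, 2F1, upper = {1, 1}, lower = {3}, C = -\frac{10}{7}. Verdict: none. A 2F1 with upper {1, 1} fits none of I1-I6 at x = -\frac{3}{7}; the sum runs forever.

First insight: t_0 = -\frac{10}{7} here, and the running product (C = -10/7, x = -3/7) telescopes to a rising factorial.
Step ratio: r(k) = -\frac{3}{7} * (k+1) (k+1) / [(k+3) (k+1)] ; factor over Q: parameters, x = -\frac{3}{7}, and C = -\frac{10}{7}.


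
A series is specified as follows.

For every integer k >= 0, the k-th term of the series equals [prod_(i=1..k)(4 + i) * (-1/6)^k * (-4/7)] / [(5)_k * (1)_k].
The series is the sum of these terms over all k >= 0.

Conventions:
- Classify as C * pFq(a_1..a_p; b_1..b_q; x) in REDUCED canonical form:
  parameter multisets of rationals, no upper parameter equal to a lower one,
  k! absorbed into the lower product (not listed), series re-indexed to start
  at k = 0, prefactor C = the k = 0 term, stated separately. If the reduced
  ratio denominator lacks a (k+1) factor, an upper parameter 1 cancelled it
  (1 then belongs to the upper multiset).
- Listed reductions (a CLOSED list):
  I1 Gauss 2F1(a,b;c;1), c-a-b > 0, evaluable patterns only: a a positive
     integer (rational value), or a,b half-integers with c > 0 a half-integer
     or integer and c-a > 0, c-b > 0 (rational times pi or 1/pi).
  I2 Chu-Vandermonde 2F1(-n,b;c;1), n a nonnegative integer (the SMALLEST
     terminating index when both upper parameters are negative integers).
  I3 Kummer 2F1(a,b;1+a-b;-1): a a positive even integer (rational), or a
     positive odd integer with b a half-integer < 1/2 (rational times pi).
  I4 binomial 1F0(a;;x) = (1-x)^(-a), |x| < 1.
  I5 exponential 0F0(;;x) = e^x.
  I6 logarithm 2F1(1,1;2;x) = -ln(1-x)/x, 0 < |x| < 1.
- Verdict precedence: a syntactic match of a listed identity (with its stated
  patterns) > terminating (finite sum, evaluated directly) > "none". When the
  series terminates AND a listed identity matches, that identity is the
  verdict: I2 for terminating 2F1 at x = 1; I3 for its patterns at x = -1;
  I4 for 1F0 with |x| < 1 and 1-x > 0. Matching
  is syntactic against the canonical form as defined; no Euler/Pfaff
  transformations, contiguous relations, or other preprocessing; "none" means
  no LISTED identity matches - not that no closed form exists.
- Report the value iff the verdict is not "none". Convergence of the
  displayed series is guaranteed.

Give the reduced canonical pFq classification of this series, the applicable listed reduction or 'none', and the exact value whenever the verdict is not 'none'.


This is -4/7 * 0F0(-; -; -1/6) in reduced canonical form. Verdict: the exponential series (I5) applies (the 0F0 exponential series at x = -1/6). Sum: (-4/7) * e^(-1/6).

First insight: t_0 = -4/7 here, and the parameter 5 appears in both the upper and lower lists and cancels.
Ratio: r(k) = (-1/6) * 1 / [(k+1)] - rational in k, leading ratio (-1/6); with t_0 = -4/7, classification follows.


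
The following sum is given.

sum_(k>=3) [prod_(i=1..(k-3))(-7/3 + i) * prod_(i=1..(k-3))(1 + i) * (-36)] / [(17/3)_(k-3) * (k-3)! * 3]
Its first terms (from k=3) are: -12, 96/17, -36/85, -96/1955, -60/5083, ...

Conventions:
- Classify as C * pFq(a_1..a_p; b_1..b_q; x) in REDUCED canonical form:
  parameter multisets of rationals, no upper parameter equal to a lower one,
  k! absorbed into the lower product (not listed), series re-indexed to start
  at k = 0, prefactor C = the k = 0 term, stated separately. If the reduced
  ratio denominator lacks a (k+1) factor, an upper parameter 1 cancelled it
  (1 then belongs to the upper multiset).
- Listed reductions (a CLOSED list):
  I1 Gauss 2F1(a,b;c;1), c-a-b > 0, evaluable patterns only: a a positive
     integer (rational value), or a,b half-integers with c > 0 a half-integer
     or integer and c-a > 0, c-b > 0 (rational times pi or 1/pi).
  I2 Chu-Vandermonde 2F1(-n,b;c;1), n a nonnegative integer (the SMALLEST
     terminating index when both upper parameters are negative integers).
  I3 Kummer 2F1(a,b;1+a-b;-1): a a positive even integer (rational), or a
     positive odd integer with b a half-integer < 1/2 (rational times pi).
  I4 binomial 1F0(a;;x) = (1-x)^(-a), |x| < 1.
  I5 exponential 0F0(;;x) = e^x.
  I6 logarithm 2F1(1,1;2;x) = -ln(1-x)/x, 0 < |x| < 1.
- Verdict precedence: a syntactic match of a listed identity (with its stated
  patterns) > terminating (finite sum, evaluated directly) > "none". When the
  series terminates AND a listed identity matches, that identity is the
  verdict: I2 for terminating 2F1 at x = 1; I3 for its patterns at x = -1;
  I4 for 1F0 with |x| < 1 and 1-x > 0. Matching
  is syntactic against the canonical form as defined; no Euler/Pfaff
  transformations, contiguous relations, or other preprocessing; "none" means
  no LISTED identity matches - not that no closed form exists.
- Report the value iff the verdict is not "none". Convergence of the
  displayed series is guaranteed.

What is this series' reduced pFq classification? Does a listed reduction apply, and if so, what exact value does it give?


With C = -12: the canonical form is 2F1(-4/3, 2; 17/3; 1). Verdict at x = 1: the Gauss summation I1 matches (x = 1: the Gamma ratio telescopes since c-a-b = 5 > 0 and a = 2 in Z>0). Sum: -308/45.

The tell: t_0 being -12, the running product (C = -12, x = 1) telescopes to a rising factorial.
Adjacent-term ratio: r(k) = 1 * (k-4/3) (k+2) / [(k+17/3) (k+1)] - rational; roots negated = parameters, x = 1, C = -12.


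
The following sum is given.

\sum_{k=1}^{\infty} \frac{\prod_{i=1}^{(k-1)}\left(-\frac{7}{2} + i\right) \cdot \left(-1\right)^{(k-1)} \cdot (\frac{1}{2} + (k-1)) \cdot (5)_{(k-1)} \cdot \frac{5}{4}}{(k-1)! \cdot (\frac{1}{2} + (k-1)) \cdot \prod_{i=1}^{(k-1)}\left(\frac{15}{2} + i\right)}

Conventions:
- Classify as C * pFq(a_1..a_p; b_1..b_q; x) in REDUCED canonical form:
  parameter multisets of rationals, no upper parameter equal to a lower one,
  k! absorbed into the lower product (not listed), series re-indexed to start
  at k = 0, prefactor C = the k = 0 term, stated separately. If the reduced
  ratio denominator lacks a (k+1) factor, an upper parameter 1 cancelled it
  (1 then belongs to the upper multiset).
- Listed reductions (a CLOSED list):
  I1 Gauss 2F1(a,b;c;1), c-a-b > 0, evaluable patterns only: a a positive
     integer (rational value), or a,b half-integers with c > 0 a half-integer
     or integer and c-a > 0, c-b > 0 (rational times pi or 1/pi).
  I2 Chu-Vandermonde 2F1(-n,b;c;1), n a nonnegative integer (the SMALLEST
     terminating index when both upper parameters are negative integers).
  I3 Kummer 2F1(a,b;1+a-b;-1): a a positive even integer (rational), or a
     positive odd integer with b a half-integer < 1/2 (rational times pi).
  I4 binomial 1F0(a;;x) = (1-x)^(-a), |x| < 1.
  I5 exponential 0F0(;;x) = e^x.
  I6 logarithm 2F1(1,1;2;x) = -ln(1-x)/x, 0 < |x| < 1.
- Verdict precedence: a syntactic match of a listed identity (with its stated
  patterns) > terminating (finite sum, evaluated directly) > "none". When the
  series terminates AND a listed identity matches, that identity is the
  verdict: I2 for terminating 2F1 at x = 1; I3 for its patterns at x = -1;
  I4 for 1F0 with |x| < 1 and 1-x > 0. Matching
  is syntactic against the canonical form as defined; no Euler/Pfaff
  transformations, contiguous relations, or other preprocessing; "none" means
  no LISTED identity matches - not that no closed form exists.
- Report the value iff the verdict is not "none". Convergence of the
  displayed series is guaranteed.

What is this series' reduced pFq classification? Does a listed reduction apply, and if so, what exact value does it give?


This is \frac{5}{4} * 2F1(-\frac{5}{2}, 5; \frac{17}{2}; -1) in reduced canonical form. Verdict: this is Kummer's theorem (I3) (x = -1; c = \frac{17}{2} equals 1+a-b for upper {-\frac{5}{2}, 5}: listed pattern). Exact value: \frac{675675}{524288} \cdot \pi.

Structural cue: t_0 being \frac{5}{4}, k + 1/2 divides numerator and denominator alike; prefactor 5/4 after cancelling.
Ratio: r(k) = -1 * (k-\frac{5}{2}) (k+5) / [(k+\frac{17}{2}) (k+1)] - rational in k, leading ratio -1; with t_0 = \frac{5}{4}, classification follows.
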